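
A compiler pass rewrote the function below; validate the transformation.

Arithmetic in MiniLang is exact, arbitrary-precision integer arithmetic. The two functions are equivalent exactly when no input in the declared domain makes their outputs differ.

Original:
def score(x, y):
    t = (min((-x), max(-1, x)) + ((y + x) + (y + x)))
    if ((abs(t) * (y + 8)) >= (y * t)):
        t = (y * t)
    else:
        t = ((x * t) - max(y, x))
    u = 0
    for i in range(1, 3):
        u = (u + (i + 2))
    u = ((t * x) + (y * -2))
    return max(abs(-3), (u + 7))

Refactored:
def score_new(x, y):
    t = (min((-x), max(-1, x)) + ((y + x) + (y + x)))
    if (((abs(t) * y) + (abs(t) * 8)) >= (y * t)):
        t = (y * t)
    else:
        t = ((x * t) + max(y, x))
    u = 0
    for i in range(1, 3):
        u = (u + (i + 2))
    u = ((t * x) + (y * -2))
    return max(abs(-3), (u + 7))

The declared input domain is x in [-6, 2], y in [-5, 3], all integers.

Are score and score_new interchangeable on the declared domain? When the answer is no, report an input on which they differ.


On input x=-1, y=-5, score returns 3 while score_new returns 5.
verdict: not equivalent; witness: x=-1, y=-5


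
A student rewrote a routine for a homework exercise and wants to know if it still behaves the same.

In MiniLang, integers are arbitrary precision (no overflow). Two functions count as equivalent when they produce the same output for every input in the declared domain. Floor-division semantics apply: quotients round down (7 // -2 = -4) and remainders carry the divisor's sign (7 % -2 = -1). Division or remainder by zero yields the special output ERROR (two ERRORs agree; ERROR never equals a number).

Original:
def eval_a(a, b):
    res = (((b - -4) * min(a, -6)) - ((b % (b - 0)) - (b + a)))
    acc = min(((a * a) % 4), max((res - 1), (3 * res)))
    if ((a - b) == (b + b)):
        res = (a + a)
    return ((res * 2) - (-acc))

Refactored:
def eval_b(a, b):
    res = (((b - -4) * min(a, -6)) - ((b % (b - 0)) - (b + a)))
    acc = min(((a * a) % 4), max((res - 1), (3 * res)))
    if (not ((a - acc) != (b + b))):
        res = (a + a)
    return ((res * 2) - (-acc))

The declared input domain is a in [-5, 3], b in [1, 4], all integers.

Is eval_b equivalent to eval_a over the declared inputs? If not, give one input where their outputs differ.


Evaluate both at a=3, b=1.
eval_a: res=-26, then acc=-27, then ((a - b) == (b + b)) is true, then res=6, then returns -15
eval_b: res=-26, then acc=-27, then (not ((a - acc) != (b + b))) is false, then returns -79
-15 vs -79 — the two versions disagree here.
verdict: not equivalent; witness: a=3, b=1


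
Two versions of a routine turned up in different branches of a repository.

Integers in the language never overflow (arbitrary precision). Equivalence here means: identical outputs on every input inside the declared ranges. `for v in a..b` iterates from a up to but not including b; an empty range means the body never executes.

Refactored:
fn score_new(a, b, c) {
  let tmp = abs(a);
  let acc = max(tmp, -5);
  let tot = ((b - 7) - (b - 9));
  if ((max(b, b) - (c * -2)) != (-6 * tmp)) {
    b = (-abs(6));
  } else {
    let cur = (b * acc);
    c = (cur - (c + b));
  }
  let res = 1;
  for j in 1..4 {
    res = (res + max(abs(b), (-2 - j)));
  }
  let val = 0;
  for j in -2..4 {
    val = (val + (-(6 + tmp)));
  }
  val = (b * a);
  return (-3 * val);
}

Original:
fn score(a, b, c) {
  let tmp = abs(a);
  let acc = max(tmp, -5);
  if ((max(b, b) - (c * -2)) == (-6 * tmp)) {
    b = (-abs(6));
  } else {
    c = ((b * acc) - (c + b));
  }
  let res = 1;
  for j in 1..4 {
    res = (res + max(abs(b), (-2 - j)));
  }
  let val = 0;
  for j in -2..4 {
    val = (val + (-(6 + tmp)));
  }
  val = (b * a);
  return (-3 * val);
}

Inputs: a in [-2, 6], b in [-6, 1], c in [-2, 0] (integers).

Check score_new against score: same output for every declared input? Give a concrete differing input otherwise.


a=-2, b=-5, c=-2 yields -30 from score but -36 from score_new.
verdict: not equivalent; witness: a=-2, b=-5, c=-2


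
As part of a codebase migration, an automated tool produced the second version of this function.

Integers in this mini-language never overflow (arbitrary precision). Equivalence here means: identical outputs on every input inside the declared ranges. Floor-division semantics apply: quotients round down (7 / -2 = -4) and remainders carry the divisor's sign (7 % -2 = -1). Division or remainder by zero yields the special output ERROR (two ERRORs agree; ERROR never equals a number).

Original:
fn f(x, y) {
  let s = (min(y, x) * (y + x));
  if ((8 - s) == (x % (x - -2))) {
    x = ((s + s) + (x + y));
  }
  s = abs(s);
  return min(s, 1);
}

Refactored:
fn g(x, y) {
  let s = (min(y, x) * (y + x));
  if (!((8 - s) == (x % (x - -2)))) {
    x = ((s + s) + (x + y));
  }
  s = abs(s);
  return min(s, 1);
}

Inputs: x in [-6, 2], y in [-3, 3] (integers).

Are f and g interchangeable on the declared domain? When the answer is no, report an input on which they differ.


There is a behavioral-looking edit here, yet the outcome never shifts on this domain.
As a probe, take x=-6, y=-3: f runs s becomes 54; next ((8 - s) == (x % (x - -2))) evaluates to false; next s becomes 54; next final value 1; g runs s becomes 54; next (!((8 - s) == (x % (x - -2)))) evaluates to true; next x becomes 99; next s becomes 54; next final value 1; both end at 1.
Across all 63 domain points the two functions coincide.
verdict: equivalent


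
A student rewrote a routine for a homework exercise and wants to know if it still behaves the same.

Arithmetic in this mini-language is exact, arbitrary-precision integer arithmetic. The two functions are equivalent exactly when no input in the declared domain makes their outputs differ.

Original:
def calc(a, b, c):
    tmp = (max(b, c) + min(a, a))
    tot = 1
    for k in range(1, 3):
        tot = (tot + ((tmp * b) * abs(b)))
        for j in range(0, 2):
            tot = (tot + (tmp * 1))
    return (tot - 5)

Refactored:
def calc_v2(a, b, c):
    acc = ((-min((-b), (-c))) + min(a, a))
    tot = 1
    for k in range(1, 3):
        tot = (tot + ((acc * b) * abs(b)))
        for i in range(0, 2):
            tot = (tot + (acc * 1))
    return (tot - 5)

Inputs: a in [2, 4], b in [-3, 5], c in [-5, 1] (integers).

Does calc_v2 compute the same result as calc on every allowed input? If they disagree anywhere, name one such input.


Reading the diff, among the changes: min/max/abs usage differs; local variable names differ.
Spot check at a=4, b=5, c=-5 — calc: tmp = 9; tot = 1; [k=1]; tot = 226; [j=0]; tot = 235; [j=1]; tot = 244; [k=2]; tot = 469; [j=0]; tot = 478; [j=1]; tot = 487; return 482. calc_v2: acc = 9; tot = 1; [k=1]; tot = 226; [i=0]; tot = 235; [i=1]; tot = 244; [k=2]; tot = 469; [i=0]; tot = 478; [i=1]; tot = 487; return 482. Both give 482.
Checked all 189 inputs in the declared domain: the outputs agree on every one.
verdict: equivalent


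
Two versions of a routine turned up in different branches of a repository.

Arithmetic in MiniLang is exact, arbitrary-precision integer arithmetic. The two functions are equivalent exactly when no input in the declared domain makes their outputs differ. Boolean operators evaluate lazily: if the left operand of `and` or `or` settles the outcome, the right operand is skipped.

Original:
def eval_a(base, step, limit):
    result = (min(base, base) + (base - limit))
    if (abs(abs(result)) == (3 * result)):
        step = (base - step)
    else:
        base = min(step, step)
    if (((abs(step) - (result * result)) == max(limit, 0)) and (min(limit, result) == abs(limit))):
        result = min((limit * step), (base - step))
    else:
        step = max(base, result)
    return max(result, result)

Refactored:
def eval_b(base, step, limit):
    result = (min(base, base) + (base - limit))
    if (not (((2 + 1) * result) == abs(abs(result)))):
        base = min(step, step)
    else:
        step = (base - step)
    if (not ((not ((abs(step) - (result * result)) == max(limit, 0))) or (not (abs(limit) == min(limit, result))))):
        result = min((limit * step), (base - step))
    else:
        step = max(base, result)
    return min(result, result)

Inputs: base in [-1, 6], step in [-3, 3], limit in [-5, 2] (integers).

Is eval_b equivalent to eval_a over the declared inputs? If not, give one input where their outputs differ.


The one real change (`max(result, result)` became `min(result, result)`) has no effect anywhere in the declared ranges.
As a probe, take base=2, step=-1, limit=-1: eval_a runs result = 5; (abs(abs(result)) == (3 * result)) -> false; base = -1; (((abs(step) - (result * result)) == max(limit, 0)) and (min(limit, result) == abs(limit))) -> false; step = 5; return 5; eval_b runs result = 5; (not (((2 + 1) * result) == abs(abs(result)))) -> true; base = -1; (not ((not ((abs(step) - (result * result)) == max(limit, 0))) or (not (abs(limit) == min(limit, result))))) -> false; step = 5; return 5; both end at 5.
Every one of the 448 inputs gives matching results.
verdict: equivalent


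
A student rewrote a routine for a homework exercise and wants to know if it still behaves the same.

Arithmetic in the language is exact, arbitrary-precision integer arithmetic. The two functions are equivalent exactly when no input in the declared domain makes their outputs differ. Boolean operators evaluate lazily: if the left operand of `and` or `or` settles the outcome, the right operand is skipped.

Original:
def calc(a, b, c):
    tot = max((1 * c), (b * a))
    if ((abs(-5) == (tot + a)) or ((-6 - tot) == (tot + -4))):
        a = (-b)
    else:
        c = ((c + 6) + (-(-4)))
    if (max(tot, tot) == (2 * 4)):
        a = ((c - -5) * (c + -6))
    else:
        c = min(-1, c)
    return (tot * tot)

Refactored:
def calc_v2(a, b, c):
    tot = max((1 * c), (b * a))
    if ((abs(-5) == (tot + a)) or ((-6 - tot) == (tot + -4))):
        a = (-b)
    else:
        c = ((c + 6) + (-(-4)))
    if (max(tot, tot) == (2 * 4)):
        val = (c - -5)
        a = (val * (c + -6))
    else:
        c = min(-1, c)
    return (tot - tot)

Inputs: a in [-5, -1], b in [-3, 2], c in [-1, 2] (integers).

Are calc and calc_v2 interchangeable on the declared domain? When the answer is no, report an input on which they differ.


Not equivalent: a=-5, b=-3, c=-1 separates them (225 vs 0).
calc: tot becomes 15; next ((abs(-5) == (tot + a)) or ((-6 - tot) == (tot + -4))) evaluates to false; next c becomes 9; next (max(tot, tot) == (2 * 4)) evaluates to false; next c becomes -1; next final value 225
calc_v2: tot becomes 15; next ((abs(-5) == (tot + a)) or ((-6 - tot) == (tot + -4))) evaluates to false; next c becomes 9; next (max(tot, tot) == (2 * 4)) evaluates to false; next c becomes -1; next final value 0
verdict: not equivalent; witness: a=-5, b=-3, c=-1


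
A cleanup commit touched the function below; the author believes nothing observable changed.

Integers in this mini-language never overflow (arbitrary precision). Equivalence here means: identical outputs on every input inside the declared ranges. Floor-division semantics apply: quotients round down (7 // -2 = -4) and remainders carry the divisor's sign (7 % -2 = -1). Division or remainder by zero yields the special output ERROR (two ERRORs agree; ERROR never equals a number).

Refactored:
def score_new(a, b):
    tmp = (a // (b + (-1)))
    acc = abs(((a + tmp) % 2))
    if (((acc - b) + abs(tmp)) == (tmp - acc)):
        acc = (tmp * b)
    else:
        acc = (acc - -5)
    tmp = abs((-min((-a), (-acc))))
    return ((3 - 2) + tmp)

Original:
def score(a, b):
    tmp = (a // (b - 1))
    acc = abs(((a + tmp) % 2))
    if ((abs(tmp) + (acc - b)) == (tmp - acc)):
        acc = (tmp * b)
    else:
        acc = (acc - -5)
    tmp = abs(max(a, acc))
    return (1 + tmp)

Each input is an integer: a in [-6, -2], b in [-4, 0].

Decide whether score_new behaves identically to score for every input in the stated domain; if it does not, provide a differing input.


Equivalent — the differences include constant usage differs; min/max/abs usage differs; arithmetic usage differs, yet no declared input distinguishes the two.
As a probe, take a=-3, b=-1: score runs tmp=1, then acc=0, then ((abs(tmp) + (acc - b)) == (tmp - acc)) is false, then acc=5, then tmp=5, then returns 6; score_new runs tmp=1, then acc=0, then (((acc - b) + abs(tmp)) == (tmp - acc)) is false, then acc=5, then tmp=5, then returns 6; both end at 6.
Checked all 25 inputs in the declared domain: the outputs agree on every one.
verdict: equivalent


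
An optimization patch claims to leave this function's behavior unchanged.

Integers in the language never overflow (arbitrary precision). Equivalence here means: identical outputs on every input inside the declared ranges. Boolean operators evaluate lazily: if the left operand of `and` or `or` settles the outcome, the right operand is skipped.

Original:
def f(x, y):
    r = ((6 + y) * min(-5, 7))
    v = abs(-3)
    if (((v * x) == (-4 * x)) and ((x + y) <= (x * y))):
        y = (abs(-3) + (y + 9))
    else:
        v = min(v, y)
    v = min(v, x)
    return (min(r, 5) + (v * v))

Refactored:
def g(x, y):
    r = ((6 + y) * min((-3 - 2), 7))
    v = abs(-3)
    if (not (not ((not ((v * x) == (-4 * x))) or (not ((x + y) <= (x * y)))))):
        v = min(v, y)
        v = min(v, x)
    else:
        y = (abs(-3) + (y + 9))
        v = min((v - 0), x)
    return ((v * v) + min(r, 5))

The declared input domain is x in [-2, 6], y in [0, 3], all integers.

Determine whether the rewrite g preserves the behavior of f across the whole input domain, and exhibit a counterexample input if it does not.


This is a faithful refactor — min/max/abs usage differs, plus constant usage differs, plus arithmetic usage differs, plus boolean connective usage differs, plus statement counts differ, but the computed results match everywhere.
As a probe, take x=5, y=3: f runs r becomes -45; next v becomes 3; next (((v * x) == (-4 * x)) and ((x + y) <= (x * y))) evaluates to false; next v becomes 3; next v becomes 3; next final value -36; g runs r becomes -45; next v becomes 3; next (not (not ((not ((v * x) == (-4 * x))) or (not ((x + y) <= (x * y)))))) evaluates to true; next v becomes 3; next v becomes 3; next final value -36; both end at -36.
Across all 36 domain points the two functions coincide.
verdict: equivalent


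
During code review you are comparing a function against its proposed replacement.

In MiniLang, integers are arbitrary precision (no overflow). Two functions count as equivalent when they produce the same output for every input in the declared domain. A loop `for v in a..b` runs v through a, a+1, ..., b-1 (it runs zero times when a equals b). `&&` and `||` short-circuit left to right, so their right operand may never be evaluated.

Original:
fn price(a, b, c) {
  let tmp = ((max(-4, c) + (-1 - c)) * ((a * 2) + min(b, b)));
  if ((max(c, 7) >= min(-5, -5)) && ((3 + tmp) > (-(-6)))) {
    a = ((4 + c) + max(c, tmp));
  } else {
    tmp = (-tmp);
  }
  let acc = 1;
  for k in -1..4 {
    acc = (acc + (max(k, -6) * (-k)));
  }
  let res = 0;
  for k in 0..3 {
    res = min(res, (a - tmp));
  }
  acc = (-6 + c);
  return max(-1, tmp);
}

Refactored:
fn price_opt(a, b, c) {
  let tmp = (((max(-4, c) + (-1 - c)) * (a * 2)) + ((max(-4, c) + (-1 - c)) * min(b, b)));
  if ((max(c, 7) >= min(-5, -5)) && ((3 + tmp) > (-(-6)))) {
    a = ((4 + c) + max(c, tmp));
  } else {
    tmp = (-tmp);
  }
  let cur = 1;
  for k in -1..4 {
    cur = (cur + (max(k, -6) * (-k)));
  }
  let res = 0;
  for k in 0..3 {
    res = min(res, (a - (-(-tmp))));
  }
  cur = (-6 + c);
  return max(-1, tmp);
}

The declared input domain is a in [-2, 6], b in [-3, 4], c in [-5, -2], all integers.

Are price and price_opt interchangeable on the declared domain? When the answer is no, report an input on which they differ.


Behavior is preserved: although min/max/abs usage differs, plus constant usage differs, plus local variable names differ, plus arithmetic usage differs, the outputs never diverge.
As a probe, take a=3, b=4, c=-5: price runs tmp=0, then ((max(c, 7) >= min(-5, -5)) && ((3 + tmp) > (-(-6)))) is false, then tmp=0, then acc=1, then (k=-1), then acc=0, then (k=0), then acc=0, then (k=1), then acc=-1, then (k=2), then acc=-5, then (k=3), then acc=-14, then res=0, then (k=0), then res=0, then (k=1), then res=0, then (k=2), then res=0, then acc=-11, then returns 0; price_opt runs tmp=0, then ((max(c, 7) >= min(-5, -5)) && ((3 + tmp) > (-(-6)))) is false, then tmp=0, then cur=1, then (k=-1), then cur=0, then (k=0), then cur=0, then (k=1), then cur=-1, then (k=2), then cur=-5, then (k=3), then cur=-14, then res=0, then (k=0), then res=0, then (k=1), then res=0, then (k=2), then res=0, then cur=-11, then returns 0; both end at 0.
Every one of the 288 inputs gives matching results.
verdict: equivalent


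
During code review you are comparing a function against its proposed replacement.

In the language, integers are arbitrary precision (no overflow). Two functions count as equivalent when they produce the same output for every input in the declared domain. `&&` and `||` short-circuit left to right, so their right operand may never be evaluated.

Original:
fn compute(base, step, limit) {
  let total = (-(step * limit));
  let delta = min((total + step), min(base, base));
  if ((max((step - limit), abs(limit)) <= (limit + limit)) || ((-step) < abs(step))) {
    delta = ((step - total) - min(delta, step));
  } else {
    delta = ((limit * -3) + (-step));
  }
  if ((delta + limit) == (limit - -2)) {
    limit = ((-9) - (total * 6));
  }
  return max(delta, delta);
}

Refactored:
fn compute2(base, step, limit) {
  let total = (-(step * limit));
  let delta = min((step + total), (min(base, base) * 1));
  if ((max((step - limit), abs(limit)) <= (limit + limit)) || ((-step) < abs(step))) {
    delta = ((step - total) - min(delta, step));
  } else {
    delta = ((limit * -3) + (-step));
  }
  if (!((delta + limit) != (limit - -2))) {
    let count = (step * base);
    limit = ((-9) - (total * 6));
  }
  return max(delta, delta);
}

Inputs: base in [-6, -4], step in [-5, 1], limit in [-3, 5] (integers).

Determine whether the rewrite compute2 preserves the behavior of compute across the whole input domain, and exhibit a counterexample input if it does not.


The two versions differ — the changes include arithmetic usage differs; and local variable names differ; and boolean connective usage differs; and comparison usage differs; and statement counts differ; and constant usage differs.
One worked example (base=-5, step=-4, limit=-1) — compute: total := -4 | delta := -8 | ((max((step - limit), abs(limit)) <= (limit + limit)) || ((-step) < abs(step))): false | delta := 7 | ((delta + limit) == (limit - -2)): false | result 7; compute2: total := -4 | delta := -8 | ((max((step - limit), abs(limit)) <= (limit + limit)) || ((-step) < abs(step))): false | delta := 7 | (!((delta + limit) != (limit - -2))): false | result 7; agreement on 7.
Every one of the 189 inputs gives matching results.
verdict: equivalent


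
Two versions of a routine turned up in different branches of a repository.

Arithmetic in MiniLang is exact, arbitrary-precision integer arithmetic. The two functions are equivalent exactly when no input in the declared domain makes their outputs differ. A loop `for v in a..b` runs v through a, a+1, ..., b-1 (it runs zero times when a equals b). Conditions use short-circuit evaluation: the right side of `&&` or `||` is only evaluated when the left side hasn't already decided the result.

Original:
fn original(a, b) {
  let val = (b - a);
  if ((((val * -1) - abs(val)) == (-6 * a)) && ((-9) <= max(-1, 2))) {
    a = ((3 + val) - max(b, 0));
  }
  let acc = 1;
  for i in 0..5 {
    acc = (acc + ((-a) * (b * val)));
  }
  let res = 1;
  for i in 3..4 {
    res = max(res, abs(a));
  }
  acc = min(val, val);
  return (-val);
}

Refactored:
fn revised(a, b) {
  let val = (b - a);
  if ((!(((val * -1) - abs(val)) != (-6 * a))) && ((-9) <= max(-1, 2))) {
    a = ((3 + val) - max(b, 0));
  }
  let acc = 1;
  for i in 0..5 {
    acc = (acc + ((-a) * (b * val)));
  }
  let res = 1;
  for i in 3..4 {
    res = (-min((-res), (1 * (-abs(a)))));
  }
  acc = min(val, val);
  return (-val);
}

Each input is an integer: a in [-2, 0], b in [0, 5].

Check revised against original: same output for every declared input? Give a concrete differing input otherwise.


Changes here: comparison usage differs; min/max/abs usage differs; arithmetic usage differs; constant usage differs; boolean connective usage differs; the full 18-point sweep finds no disagreement.
verdict: equivalent


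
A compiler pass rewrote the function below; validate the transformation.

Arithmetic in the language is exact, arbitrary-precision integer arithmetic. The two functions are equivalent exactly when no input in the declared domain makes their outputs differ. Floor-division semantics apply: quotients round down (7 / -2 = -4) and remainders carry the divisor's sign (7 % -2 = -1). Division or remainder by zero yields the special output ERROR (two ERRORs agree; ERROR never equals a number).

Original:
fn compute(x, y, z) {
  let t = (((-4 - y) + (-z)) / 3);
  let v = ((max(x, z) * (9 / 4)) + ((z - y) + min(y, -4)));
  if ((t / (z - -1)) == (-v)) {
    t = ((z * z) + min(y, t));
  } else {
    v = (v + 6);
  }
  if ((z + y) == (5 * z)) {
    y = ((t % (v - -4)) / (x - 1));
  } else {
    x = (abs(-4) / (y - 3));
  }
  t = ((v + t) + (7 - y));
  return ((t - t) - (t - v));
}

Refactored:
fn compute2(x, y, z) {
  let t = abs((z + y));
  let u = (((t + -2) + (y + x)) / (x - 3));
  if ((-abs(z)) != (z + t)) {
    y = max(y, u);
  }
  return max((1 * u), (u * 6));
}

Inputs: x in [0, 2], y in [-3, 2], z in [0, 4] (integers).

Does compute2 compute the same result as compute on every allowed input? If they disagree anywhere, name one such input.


Not equivalent: x=0, y=-3, z=0 separates them (-9 vs 0).
compute: t=-1, then v=-1, then ((t / (z - -1)) == (-v)) is false, then v=5, then ((z + y) == (5 * z)) is false, then x=-1, then t=14, then returns -9
compute2: t=3, then u=0, then ((-abs(z)) != (z + t)) is true, then y=0, then returns 0
verdict: not equivalent; witness: x=0, y=-3, z=0


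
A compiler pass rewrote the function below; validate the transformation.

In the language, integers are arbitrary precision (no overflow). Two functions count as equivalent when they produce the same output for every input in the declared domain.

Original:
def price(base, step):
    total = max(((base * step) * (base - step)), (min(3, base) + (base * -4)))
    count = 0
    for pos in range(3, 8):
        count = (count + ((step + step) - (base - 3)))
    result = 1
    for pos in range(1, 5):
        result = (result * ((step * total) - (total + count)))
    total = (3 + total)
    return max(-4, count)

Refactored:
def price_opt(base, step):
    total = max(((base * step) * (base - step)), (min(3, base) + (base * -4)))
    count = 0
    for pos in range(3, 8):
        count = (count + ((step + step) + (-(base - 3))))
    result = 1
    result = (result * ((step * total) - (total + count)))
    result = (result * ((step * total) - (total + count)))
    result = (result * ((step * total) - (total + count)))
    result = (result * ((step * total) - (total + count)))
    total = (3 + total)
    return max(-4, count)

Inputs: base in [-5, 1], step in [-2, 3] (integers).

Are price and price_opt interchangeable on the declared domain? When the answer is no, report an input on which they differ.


The two versions differ — the changes include statement counts differ, and loop structure differs, and arithmetic usage differs.
Tracing base=-2, step=3: price: total=30, then count=0, then (pos=3), then count=11, then (pos=4), then count=22, then (pos=5), then count=33, then (pos=6), then count=44, then (pos=7), then count=55, then result=1, then (pos=1), then result=5, then (pos=2), then result=25, then (pos=3), then result=125, then (pos=4), then result=625, then total=33, then returns 55 | price_opt: total=30, then count=0, then (pos=3), then count=11, then (pos=4), then count=22, then (pos=5), then count=33, then (pos=6), then count=44, then (pos=7), then count=55, then result=1, then result=5, then result=25, then result=125, then result=625, then total=33, then returns 55 — matching result 55.
Checked all 42 inputs in the declared domain: the outputs agree on every one.
verdict: equivalent


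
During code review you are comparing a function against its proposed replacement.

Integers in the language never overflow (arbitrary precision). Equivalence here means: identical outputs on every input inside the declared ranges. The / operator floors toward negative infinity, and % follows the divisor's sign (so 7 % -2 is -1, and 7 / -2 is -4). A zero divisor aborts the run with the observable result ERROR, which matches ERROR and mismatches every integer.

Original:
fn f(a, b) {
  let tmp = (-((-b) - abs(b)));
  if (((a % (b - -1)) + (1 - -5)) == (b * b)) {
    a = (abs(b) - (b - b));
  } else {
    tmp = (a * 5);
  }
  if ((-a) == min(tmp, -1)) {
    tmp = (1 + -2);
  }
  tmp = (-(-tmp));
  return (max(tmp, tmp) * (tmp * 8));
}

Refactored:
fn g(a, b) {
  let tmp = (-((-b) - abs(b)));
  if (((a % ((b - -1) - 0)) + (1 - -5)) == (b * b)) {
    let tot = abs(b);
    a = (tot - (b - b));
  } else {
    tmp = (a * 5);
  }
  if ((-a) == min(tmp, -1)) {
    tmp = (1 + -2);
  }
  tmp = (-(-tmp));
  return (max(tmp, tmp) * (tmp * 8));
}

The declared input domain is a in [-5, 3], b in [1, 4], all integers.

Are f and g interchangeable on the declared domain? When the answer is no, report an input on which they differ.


Equivalent — the differences include constant usage differs, arithmetic usage differs, local variable names differ, statement counts differ, yet no declared input distinguishes the two.
Spot check at a=2, b=3 — f: tmp=6, then (((a % (b - -1)) + (1 - -5)) == (b * b)) is false, then tmp=10, then ((-a) == min(tmp, -1)) is false, then tmp=10, then returns 800. g: tmp=6, then (((a % ((b - -1) - 0)) + (1 - -5)) == (b * b)) is false, then tmp=10, then ((-a) == min(tmp, -1)) is false, then tmp=10, then returns 800. Both give 800.
An exhaustive pass over the 36 declared inputs shows identical outputs.
verdict: equivalent


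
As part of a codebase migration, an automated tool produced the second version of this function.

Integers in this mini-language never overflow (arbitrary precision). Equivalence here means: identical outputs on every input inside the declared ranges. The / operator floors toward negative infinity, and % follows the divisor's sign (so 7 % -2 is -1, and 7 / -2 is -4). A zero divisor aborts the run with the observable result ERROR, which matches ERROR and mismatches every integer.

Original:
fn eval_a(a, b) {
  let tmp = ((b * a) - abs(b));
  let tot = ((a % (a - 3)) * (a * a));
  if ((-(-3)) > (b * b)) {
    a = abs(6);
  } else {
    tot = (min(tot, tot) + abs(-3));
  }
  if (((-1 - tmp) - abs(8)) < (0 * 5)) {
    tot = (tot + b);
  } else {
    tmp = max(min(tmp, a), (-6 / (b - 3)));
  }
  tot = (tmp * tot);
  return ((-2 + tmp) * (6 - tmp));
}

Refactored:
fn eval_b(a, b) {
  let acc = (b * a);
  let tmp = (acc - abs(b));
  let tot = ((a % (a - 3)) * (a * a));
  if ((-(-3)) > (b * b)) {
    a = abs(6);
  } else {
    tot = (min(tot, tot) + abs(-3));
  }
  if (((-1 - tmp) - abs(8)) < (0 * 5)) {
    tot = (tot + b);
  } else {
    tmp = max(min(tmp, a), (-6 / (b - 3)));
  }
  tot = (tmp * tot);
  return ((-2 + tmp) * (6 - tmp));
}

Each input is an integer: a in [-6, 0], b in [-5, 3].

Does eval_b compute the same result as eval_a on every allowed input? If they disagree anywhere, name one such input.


Comparing the listings, the differences include: statement counts differ, plus local variable names differ.
Spot check at a=-4, b=3 — eval_a: tmp=-15, then tot=-64, then ((-(-3)) > (b * b)) is false, then tot=-61, then (((-1 - tmp) - abs(8)) < (0 * 5)) is false, then a zero divisor aborts: ERROR. eval_b: acc=-12, then tmp=-15, then tot=-64, then ((-(-3)) > (b * b)) is false, then tot=-61, then (((-1 - tmp) - abs(8)) < (0 * 5)) is false, then a zero divisor aborts: ERROR. Both give ERROR.
Checked all 63 inputs in the declared domain: the outputs agree on every one.
verdict: equivalent


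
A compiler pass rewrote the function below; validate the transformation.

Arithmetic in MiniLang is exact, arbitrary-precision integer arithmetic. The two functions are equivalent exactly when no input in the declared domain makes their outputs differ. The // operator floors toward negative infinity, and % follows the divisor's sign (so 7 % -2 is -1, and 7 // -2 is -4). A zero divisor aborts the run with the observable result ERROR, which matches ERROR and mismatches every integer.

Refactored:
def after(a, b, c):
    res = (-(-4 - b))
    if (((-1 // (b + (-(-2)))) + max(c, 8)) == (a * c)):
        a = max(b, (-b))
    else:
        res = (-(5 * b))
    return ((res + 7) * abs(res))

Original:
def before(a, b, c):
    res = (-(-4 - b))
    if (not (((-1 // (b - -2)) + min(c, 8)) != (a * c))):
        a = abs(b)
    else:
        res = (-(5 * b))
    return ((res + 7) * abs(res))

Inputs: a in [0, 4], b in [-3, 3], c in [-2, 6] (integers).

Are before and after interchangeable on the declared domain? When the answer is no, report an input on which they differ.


There is a counterexample at a=0, b=-3, c=-1: 8 on one side, 330 on the other.
before: res=1, then (not (((-1 // (b - -2)) + min(c, 8)) != (a * c))) is true, then a=3, then returns 8
after: res=1, then (((-1 // (b + (-(-2)))) + max(c, 8)) == (a * c)) is false, then res=15, then returns 330
verdict: not equivalent; witness: a=0, b=-3, c=-1


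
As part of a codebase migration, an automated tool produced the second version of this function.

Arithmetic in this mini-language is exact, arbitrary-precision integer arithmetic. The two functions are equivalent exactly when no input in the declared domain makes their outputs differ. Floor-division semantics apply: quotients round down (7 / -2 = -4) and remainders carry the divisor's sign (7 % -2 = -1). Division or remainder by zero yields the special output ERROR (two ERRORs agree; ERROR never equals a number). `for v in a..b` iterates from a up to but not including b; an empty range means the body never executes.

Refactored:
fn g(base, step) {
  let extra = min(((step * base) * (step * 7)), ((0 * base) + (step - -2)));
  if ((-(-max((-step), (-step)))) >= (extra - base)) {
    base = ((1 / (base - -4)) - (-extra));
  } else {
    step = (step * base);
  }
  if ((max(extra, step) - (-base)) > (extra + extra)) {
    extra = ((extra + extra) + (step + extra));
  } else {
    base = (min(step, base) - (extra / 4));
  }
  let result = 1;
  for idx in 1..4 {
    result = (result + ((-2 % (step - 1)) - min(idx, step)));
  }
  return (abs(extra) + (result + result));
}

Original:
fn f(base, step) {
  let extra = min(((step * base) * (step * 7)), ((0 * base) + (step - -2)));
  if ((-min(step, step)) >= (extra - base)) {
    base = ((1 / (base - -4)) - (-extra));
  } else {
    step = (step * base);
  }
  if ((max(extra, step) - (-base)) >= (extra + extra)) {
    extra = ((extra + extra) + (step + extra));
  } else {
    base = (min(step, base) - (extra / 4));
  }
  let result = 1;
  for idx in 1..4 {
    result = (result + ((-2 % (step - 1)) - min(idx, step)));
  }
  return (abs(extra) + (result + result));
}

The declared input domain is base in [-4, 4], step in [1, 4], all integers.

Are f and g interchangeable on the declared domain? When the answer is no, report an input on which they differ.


Run the pair on base=3, step=1.
f: extra = 3; ((-min(step, step)) >= (extra - base)) -> false; step = 3; ((max(extra, step) - (-base)) >= (extra + extra)) -> true; extra = 12; result = 1; [idx=1]; result = 0; [idx=2]; result = -2; [idx=3]; result = -5; return 2
g: extra = 3; ((-(-max((-step), (-step)))) >= (extra - base)) -> false; step = 3; ((max(extra, step) - (-base)) > (extra + extra)) -> false; base = 3; result = 1; [idx=1]; result = 0; [idx=2]; result = -2; [idx=3]; result = -5; return -7
2 != -7, so the rewrite changes behavior.
verdict: not equivalent; witness: base=3, step=1


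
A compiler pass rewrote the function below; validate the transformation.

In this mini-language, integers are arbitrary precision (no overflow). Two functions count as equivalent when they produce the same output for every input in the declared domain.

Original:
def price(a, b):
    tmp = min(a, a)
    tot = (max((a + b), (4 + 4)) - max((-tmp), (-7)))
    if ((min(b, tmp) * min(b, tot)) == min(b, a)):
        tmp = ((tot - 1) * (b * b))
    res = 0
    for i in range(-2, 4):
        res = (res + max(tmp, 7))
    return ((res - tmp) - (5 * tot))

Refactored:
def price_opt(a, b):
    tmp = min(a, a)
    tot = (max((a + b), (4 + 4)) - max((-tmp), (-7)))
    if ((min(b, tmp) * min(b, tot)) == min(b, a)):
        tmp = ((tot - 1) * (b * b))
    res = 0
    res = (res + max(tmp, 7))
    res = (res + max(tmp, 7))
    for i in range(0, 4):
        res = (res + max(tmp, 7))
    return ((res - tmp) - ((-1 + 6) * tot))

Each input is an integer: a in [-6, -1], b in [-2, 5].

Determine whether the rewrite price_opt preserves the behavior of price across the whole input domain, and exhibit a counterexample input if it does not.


This is a faithful refactor — arithmetic usage differs, and statement counts differ, and constant usage differs, and loop structure differs, and min/max/abs usage differs, but the computed results match everywhere.
As a probe, take a=-3, b=1: price runs tmp=-3, then tot=5, then ((min(b, tmp) * min(b, tot)) == min(b, a)) is true, then tmp=4, then res=0, then (i=-2), then res=7, then (i=-1), then res=14, then (i=0), then res=21, then (i=1), then res=28, then (i=2), then res=35, then (i=3), then res=42, then returns 13; price_opt runs tmp=-3, then tot=5, then ((min(b, tmp) * min(b, tot)) == min(b, a)) is true, then tmp=4, then res=0, then res=7, then res=14, then (i=0), then res=21, then (i=1), then res=28, then (i=2), then res=35, then (i=3), then res=42, then returns 13; both end at 13.
Across all 48 domain points the two functions coincide.
verdict: equivalent


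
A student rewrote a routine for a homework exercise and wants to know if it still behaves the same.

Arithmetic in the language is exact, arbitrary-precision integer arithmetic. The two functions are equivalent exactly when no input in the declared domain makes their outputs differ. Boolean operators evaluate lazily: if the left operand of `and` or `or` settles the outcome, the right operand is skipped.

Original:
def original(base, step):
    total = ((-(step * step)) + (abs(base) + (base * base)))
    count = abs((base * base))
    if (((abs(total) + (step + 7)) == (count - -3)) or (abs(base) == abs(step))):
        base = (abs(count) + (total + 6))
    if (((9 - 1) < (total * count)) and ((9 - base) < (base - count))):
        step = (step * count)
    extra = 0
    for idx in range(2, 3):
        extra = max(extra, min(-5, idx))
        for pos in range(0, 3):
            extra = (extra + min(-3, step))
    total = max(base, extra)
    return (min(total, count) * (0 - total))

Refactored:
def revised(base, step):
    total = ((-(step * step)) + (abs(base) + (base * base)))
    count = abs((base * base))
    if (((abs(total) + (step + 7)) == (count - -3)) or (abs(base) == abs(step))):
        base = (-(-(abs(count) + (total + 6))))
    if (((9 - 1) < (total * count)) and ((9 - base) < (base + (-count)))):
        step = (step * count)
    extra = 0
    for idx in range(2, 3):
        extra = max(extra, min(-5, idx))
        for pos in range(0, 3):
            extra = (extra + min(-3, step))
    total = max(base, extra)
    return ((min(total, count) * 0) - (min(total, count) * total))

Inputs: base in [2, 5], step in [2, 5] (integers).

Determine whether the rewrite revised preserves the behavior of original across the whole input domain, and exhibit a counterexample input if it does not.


Changes here: min/max/abs usage differs; arithmetic usage differs; the full 16-point sweep finds no disagreement.
verdict: equivalent


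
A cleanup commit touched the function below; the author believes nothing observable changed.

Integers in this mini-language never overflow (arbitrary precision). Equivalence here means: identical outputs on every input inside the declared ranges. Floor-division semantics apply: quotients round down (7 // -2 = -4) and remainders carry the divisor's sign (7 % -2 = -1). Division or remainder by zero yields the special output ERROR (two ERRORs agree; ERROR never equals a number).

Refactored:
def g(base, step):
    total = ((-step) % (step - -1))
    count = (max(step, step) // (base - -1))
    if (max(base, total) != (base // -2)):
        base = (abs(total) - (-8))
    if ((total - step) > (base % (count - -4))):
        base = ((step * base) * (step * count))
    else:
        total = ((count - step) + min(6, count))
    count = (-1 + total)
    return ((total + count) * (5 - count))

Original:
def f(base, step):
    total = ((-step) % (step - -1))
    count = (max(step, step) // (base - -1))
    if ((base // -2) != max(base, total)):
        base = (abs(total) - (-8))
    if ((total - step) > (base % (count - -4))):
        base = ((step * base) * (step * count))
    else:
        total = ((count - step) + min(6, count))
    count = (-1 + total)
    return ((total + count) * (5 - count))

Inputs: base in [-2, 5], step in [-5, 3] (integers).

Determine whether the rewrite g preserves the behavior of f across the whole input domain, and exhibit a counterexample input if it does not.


This is a faithful refactor — same computation, different form, but the computed results match everywhere.
One worked example (base=1, step=-2) — f: total=0, then count=-1, then ((base // -2) != max(base, total)) is true, then base=8, then ((total - step) > (base % (count - -4))) is false, then total=0, then count=-1, then returns -6; g: total=0, then count=-1, then (max(base, total) != (base // -2)) is true, then base=8, then ((total - step) > (base % (count - -4))) is false, then total=0, then count=-1, then returns -6; agreement on -6.
Across all 72 domain points the two functions coincide.
verdict: equivalent


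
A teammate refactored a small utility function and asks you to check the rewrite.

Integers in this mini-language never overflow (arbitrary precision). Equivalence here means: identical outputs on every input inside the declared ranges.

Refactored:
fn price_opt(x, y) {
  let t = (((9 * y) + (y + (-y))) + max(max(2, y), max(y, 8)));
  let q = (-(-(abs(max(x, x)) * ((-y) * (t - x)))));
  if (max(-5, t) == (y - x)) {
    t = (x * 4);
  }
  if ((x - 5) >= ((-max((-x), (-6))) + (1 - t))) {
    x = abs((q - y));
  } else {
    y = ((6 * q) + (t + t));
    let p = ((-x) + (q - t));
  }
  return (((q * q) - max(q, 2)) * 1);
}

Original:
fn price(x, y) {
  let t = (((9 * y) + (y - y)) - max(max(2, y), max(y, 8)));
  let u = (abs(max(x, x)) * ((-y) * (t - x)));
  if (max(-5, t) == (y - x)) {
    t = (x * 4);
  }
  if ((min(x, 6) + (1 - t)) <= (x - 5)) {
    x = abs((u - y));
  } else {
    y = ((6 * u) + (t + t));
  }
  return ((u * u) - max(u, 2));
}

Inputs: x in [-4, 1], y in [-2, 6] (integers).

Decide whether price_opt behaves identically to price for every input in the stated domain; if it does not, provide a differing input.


These are not equivalent — on x=-4, y=-2 the outputs split (30974 vs 2302).
price: t becomes -26; next u becomes -176; next (max(-5, t) == (y - x)) evaluates to false; next ((min(x, 6) + (1 - t)) <= (x - 5)) evaluates to false; next y becomes -1108; next final value 30974
price_opt: t becomes -10; next q becomes -48; next (max(-5, t) == (y - x)) evaluates to false; next ((x - 5) >= ((-max((-x), (-6))) + (1 - t))) evaluates to false; next y becomes -308; next p becomes -34; next final value 2302
verdict: not equivalent; witness: x=-4, y=-2


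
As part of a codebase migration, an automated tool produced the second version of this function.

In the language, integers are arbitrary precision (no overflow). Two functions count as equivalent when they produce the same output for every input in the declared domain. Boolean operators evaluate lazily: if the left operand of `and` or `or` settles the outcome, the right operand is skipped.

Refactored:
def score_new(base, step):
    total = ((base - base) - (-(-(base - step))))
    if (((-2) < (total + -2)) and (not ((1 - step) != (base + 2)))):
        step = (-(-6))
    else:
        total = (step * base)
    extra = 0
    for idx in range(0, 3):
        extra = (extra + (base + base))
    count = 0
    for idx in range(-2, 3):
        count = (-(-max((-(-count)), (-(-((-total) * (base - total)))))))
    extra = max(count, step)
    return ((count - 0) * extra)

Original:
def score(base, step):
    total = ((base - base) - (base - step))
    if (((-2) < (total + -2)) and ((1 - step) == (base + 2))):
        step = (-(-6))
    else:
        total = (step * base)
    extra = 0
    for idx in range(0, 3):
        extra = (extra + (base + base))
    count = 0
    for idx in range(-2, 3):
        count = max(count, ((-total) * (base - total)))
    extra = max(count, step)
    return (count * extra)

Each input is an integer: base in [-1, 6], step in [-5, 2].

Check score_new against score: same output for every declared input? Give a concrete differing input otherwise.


Comparing the listings, the differences include: constant usage differs, boolean connective usage differs, arithmetic usage differs, comparison usage differs.
As a probe, take base=2, step=-4: score runs total := -6 | (((-2) < (total + -2)) and ((1 - step) == (base + 2))): false | total := -8 | extra := 0 | iter idx=0: | extra := 4 | iter idx=1: | extra := 8 | iter idx=2: | extra := 12 | count := 0 | iter idx=-2: | count := 80 | iter idx=-1: | count := 80 | iter idx=0: | count := 80 | iter idx=1: | count := 80 | iter idx=2: | count := 80 | extra := 80 | result 6400; score_new runs total := -6 | (((-2) < (total + -2)) and (not ((1 - step) != (base + 2)))): false | total := -8 | extra := 0 | iter idx=0: | extra := 4 | iter idx=1: | extra := 8 | iter idx=2: | extra := 12 | count := 0 | iter idx=-2: | count := 80 | iter idx=-1: | count := 80 | iter idx=0: | count := 80 | iter idx=1: | count := 80 | iter idx=2: | count := 80 | extra := 80 | result 6400; both end at 6400.
Every one of the 64 inputs gives matching results.
verdict: equivalent
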